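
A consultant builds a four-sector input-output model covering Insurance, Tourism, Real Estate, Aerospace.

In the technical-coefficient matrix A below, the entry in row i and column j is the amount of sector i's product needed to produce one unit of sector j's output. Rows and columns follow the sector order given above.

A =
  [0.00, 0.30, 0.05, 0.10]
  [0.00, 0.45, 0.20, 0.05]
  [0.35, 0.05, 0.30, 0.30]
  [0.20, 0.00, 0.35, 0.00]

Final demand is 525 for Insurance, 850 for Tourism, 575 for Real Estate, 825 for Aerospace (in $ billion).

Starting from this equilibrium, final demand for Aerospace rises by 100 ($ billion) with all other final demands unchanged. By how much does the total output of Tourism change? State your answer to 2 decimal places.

I − A =
  [   1.00    -0.30    -0.05    -0.10]
  [   0.00     0.55    -0.20    -0.05]
  [  -0.35    -0.05     0.70    -0.30]
  [  -0.20     0.00    -0.35     1.00]
Compute the cofactors C_ij = (−1)^(i+j)·(3×3 minor ij) of I−A; the adjugate is their transpose:
adj(I−A) = Cᵀ =
  [ 0.316375   0.182750   0.112000   0.074375]
  [ 0.095125   0.548250   0.214000   0.101125]
  [ 0.226000   0.172000   0.536000   0.192000]
  [ 0.142375   0.096750   0.210000   0.344375]
det(I−A) = Σ_j (I−A)_1j·C_1j = (1.00)(0.316375) + (-0.30)(0.095125) + (-0.05)(0.226000) + (-0.10)(0.142375) = 0.2623
(I − A)⁻¹ = adj(I−A) / det(I−A) ≈
  [   1.2062     0.6967     0.4270     0.2835]
  [   0.3627     2.0902     0.8159     0.3855]
  [   0.8616     0.6557     2.0435     0.7320]
  [   0.5428     0.3689     0.8006     1.3129]
Δx = (I − A)⁻¹ Δd with Δd having +100 in the Aerospace component and 0 elsewhere.
So Δx_2 = L_24 · (+100), where L_24 = adj(I−A)_24 / det(I−A) = 0.101125 / 0.2623.
Δx_2 = 0.101125 × (+100) / 0.2623 = 10.1125 / 0.2623 ≈ 38.55.

Δx_2 = 38.55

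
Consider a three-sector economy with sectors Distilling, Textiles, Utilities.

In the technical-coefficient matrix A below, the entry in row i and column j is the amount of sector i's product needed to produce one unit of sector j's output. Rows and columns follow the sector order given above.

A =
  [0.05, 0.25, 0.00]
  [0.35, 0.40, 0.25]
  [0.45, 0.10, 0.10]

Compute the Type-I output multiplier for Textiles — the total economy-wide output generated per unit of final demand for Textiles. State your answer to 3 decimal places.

m_2 = 3.367

I − A =
  [   0.95    -0.25     0.00]
  [  -0.35     0.60    -0.25]
  [  -0.45    -0.10     0.90]
Cofactors of I−A, C_ij = (−1)^(i+j)·(minor ij) (rows/columns in the sector order above):
  C_11 = (0.60)(0.90) − (-0.25)(-0.10) = 0.5150
  C_12 = −[(-0.35)(0.90) − (-0.25)(-0.45)] = 0.4275
  C_13 = (-0.35)(-0.10) − (0.60)(-0.45) = 0.3050
  C_21 = −[(-0.25)(0.90) − (0.00)(-0.10)] = 0.2250
  C_22 = (0.95)(0.90) − (0.00)(-0.45) = 0.8550
  C_23 = −[(0.95)(-0.10) − (-0.25)(-0.45)] = 0.2075
  C_31 = (-0.25)(-0.25) − (0.00)(0.60) = 0.0625
  C_32 = −[(0.95)(-0.25) − (0.00)(-0.35)] = 0.2375
  C_33 = (0.95)(0.60) − (-0.25)(-0.35) = 0.4825
det(I−A) = Σ_j (I−A)_1j·C_1j = (0.95)(0.5150) + (-0.25)(0.4275) + (0.00)(0.3050) = 0.382375
adj(I−A) = Cᵀ =
  [ 0.5150   0.2250   0.0625]
  [ 0.4275   0.8550   0.2375]
  [ 0.3050   0.2075   0.4825]
(I − A)⁻¹ = adj(I−A) / det(I−A) ≈
  [   1.3468     0.5884     0.1635]
  [   1.1180     2.2360     0.6211]
  [   0.7976     0.5427     1.2619]
The output multiplier for sector j is the column-j sum of the Leontief inverse (I − A)⁻¹ = adj(I−A) / det(I−A).
Column 2 of adj(I−A): (0.2250, 0.8550, 0.2075); det(I−A) = 0.382375.
m_2 = (0.2250 + 0.8550 + 0.2075) / 0.382375 = 1.2875 / 0.382375 ≈ 3.367.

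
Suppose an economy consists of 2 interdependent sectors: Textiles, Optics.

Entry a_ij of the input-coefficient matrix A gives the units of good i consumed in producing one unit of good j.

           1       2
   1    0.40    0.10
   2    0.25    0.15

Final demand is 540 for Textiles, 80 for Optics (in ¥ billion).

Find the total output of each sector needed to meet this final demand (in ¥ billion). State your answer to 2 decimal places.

I − A =
  [   0.60    -0.10]
  [  -0.25     0.85]
det(I−A) = (0.60)(0.85) − (-0.10)(-0.25) = 0.4850
adj(I−A) = [[0.85, 0.10], [0.25, 0.60]]
(I − A)⁻¹ = adj(I−A) / det(I−A) ≈
  [   1.7526     0.2062]
  [   0.5155     1.2371]
x = (I − A)⁻¹ d = adj(I−A)·d / det(I−A), with det(I−A) = 0.4850:
  x_1 = (0.85·540 + 0.10·80) / 0.4850 = 467.00 / 0.4850 ≈ 962.89
  x_2 = (0.25·540 + 0.60·80) / 0.4850 = 183.00 / 0.4850 ≈ 377.32

x_1 = 962.89, x_2 = 377.32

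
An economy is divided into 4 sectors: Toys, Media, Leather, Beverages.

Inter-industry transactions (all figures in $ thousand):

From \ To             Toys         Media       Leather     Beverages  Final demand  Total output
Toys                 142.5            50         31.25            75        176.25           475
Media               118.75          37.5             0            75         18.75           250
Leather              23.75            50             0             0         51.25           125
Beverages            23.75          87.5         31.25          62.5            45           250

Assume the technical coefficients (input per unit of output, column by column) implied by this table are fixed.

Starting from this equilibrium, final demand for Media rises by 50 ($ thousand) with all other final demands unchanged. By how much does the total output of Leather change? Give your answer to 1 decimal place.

Δx_L = 22.2

Technical coefficients a_ij = z_ij / X_j:
  a_TT = 142.5/475 = 0.30, a_MT = 118.75/475 = 0.25, a_LT = 23.75/475 = 0.05, a_BT = 23.75/475 = 0.05
  a_TM = 50/250 = 0.20, a_MM = 37.5/250 = 0.15, a_LM = 50/250 = 0.20, a_BM = 87.5/250 = 0.35
  a_TL = 31.25/125 = 0.25, a_ML = 0/125 = 0.00, a_LL = 0/125 = 0.00, a_BL = 31.25/125 = 0.25
  a_TB = 75/250 = 0.30, a_MB = 75/250 = 0.30, a_LB = 0/250 = 0.00, a_BB = 62.5/250 = 0.25
I − A =
  [   0.70    -0.20    -0.25    -0.30]
  [  -0.25     0.85     0.00    -0.30]
  [  -0.05    -0.20     1.00     0.00]
  [  -0.05    -0.35    -0.25     0.75]
Compute the cofactors C_ij = (−1)^(i+j)·(3×3 minor ij) of I−A; the adjugate is their transpose:
adj(I−A) = Cᵀ =
  [ 0.517500   0.307500   0.211875   0.330000]
  [ 0.206250   0.496875   0.121875   0.281250]
  [ 0.067125   0.114750   0.293250   0.072750]
  [ 0.153125   0.290625   0.168750   0.521875]
det(I−A) = Σ_j (I−A)_1j·C_1j = (0.70)(0.517500) + (-0.20)(0.206250) + (-0.25)(0.067125) + (-0.30)(0.153125) = 0.25828125
(I − A)⁻¹ = adj(I−A) / det(I−A) ≈
  [   2.0036     1.1906     0.8203     1.2777]
  [   0.7985     1.9238     0.4719     1.0889]
  [   0.2599     0.4443     1.1354     0.2817]
  [   0.5929     1.1252     0.6534     2.0206]
Δx = (I − A)⁻¹ Δd with Δd having +50 in the Media component and 0 elsewhere.
So Δx_L = L_LM · (+50), where L_LM = adj(I−A)_LM / det(I−A) = 0.114750 / 0.25828125.
Δx_L = 0.114750 × (+50) / 0.25828125 = 5.7375 / 0.25828125 ≈ 22.2.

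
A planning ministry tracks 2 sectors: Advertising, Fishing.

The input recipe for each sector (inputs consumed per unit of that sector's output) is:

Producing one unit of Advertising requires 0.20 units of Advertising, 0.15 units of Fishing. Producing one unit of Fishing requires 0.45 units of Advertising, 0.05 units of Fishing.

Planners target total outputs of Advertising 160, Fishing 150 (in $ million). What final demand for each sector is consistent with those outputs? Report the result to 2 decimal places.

I − A =
  [   0.80    -0.45]
  [  -0.15     0.95]
d = (I − A) x:
  d_1 = (+0.80)·160 + (-0.45)·150 = 60.50
  d_2 = (-0.15)·160 + (+0.95)·150 = 118.50

d_1 = 60.50, d_2 = 118.50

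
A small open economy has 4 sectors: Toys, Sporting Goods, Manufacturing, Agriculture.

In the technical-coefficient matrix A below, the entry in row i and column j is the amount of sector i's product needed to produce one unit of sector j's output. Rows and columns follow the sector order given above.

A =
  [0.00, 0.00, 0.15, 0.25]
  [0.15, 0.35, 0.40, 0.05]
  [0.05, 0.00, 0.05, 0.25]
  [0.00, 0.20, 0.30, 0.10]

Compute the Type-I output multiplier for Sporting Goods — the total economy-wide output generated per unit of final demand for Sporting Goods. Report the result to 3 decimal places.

I − A =
  [   1.00     0.00    -0.15    -0.25]
  [  -0.15     0.65    -0.40    -0.05]
  [  -0.05     0.00     0.95    -0.25]
  [   0.00    -0.20    -0.30     0.90]
Compute the cofactors C_ij = (−1)^(i+j)·(3×3 minor ij) of I−A; the adjugate is their transpose:
adj(I−A) = Cᵀ =
  [ 0.477500   0.055000   0.155000   0.178750]
  [ 0.135750   0.769500   0.406500   0.193375]
  [ 0.036250   0.052500   0.567500   0.170625]
  [ 0.042250   0.188500   0.279500   0.612625]
det(I−A) = Σ_j (I−A)_1j·C_1j = (1.00)(0.477500) + (0.00)(0.135750) + (-0.15)(0.036250) + (-0.25)(0.042250) = 0.4615
(I − A)⁻¹ = adj(I−A) / det(I−A) ≈
  [   1.0347     0.1192     0.3359     0.3873]
  [   0.2941     1.6674     0.8808     0.4190]
  [   0.0785     0.1138     1.2297     0.3697]
  [   0.0915     0.4085     0.6056     1.3275]
The output multiplier for sector j is the column-j sum of the Leontief inverse (I − A)⁻¹ = adj(I−A) / det(I−A).
Column 2 of adj(I−A): (0.055000, 0.769500, 0.052500, 0.188500); det(I−A) = 0.4615.
m_2 = (0.055000 + 0.769500 + 0.052500 + 0.188500) / 0.4615 = 1.0655 / 0.4615 ≈ 2.309.

m_2 = 2.309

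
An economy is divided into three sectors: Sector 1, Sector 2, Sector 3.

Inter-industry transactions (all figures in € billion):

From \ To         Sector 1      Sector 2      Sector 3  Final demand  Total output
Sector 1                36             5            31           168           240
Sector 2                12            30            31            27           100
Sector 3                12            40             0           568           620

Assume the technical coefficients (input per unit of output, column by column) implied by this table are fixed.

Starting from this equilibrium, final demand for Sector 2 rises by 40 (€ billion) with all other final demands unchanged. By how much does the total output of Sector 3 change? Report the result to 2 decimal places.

Technical coefficients a_ij = z_ij / X_j:
  a_11 = 36/240 = 0.15, a_21 = 12/240 = 0.05, a_31 = 12/240 = 0.05
  a_12 = 5/100 = 0.05, a_22 = 30/100 = 0.30, a_32 = 40/100 = 0.40
  a_13 = 31/620 = 0.05, a_23 = 31/620 = 0.05, a_33 = 0/620 = 0.00
I − A =
  [   0.85    -0.05    -0.05]
  [  -0.05     0.70    -0.05]
  [  -0.05    -0.40     1.00]
Cofactors of I−A, C_ij = (−1)^(i+j)·(minor ij) (rows/columns in the sector order above):
  C_11 = (0.70)(1.00) − (-0.05)(-0.40) = 0.6800
  C_12 = −[(-0.05)(1.00) − (-0.05)(-0.05)] = 0.0525
  C_13 = (-0.05)(-0.40) − (0.70)(-0.05) = 0.0550
  C_21 = −[(-0.05)(1.00) − (-0.05)(-0.40)] = 0.0700
  C_22 = (0.85)(1.00) − (-0.05)(-0.05) = 0.8475
  C_23 = −[(0.85)(-0.40) − (-0.05)(-0.05)] = 0.3425
  C_31 = (-0.05)(-0.05) − (-0.05)(0.70) = 0.0375
  C_32 = −[(0.85)(-0.05) − (-0.05)(-0.05)] = 0.0450
  C_33 = (0.85)(0.70) − (-0.05)(-0.05) = 0.5925
det(I−A) = Σ_j (I−A)_1j·C_1j = (0.85)(0.6800) + (-0.05)(0.0525) + (-0.05)(0.0550) = 0.572625
adj(I−A) = Cᵀ =
  [ 0.6800   0.0700   0.0375]
  [ 0.0525   0.8475   0.0450]
  [ 0.0550   0.3425   0.5925]
(I − A)⁻¹ = adj(I−A) / det(I−A) ≈
  [   1.1875     0.1222     0.0655]
  [   0.0917     1.4800     0.0786]
  [   0.0960     0.5981     1.0347]
Δx = (I − A)⁻¹ Δd with Δd having +40 in the Sector 2 component and 0 elsewhere.
So Δx_3 = L_32 · (+40), where L_32 = adj(I−A)_32 / det(I−A) = 0.3425 / 0.572625.
Δx_3 = 0.3425 × (+40) / 0.572625 = 13.70 / 0.572625 ≈ 23.92.

Δx_3 = 23.92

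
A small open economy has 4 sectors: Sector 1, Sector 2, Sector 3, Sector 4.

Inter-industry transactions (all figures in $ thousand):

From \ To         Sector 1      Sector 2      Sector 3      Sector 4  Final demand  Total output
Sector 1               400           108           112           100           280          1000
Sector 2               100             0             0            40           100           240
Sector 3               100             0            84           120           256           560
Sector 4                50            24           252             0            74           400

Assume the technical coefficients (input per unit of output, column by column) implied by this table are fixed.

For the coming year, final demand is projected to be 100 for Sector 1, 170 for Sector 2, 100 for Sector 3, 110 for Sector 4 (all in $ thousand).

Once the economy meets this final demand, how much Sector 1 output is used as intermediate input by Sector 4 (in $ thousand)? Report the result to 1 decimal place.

Technical coefficients a_ij = z_ij / X_j:
  a_11 = 400/1000 = 0.40, a_21 = 100/1000 = 0.10, a_31 = 100/1000 = 0.10, a_41 = 50/1000 = 0.05
  a_12 = 108/240 = 0.45, a_22 = 0/240 = 0.00, a_32 = 0/240 = 0.00, a_42 = 24/240 = 0.10
  a_13 = 112/560 = 0.20, a_23 = 0/560 = 0.00, a_33 = 84/560 = 0.15, a_43 = 252/560 = 0.45
  a_14 = 100/400 = 0.25, a_24 = 40/400 = 0.10, a_34 = 120/400 = 0.30, a_44 = 0/400 = 0.00
I − A =
  [   0.60    -0.45    -0.20    -0.25]
  [  -0.10     1.00     0.00    -0.10]
  [  -0.10     0.00     0.85    -0.30]
  [  -0.05    -0.10    -0.45     1.00]
Compute the cofactors C_ij = (−1)^(i+j)·(3×3 minor ij) of I−A; the adjugate is their transpose:
adj(I−A) = Cᵀ =
  [ 0.706500   0.349000   0.330750   0.310750]
  [ 0.080250   0.384125   0.059250   0.076250]
  [ 0.117000   0.072250   0.531750   0.196000]
  [ 0.096000   0.088375   0.261750   0.451750]
det(I−A) = Σ_j (I−A)_1j·C_1j = (0.60)(0.706500) + (-0.45)(0.080250) + (-0.20)(0.117000) + (-0.25)(0.096000) = 0.3403875
(I − A)⁻¹ = adj(I−A) / det(I−A) ≈
  [   2.0756     1.0253     0.9717     0.9129]
  [   0.2358     1.1285     0.1741     0.2240]
  [   0.3437     0.2123     1.5622     0.5758]
  [   0.2820     0.2596     0.7690     1.3272]
First solve x = (I − A)⁻¹ d = adj(I−A)·d / det(I−A); in particular x_4 = (0.096000·100 + 0.088375·170 + 0.261750·100 + 0.451750·110) / 0.3403875 = 100.49125 / 0.3403875 ≈ 295.226.
Intermediate flow from 1 to 4: z_14 = a_14 · x_4 = 0.25 × 100.49125 / 0.3403875 = 25.1228125 / 0.3403875 ≈ 73.8.

z_14 = 73.8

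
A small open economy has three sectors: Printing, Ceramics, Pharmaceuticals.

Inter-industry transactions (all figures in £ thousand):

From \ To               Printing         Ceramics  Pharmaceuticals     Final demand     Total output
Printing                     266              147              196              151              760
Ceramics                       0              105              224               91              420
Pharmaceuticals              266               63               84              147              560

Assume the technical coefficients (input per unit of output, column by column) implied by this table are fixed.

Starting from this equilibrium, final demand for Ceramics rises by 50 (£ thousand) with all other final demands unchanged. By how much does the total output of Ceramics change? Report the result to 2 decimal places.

Δx_2 = 91.68

Technical coefficients a_ij = z_ij / X_j:
  a_11 = 266/760 = 0.35, a_21 = 0/760 = 0.00, a_31 = 266/760 = 0.35
  a_12 = 147/420 = 0.35, a_22 = 105/420 = 0.25, a_32 = 63/420 = 0.15
  a_13 = 196/560 = 0.35, a_23 = 224/560 = 0.40, a_33 = 84/560 = 0.15
I − A =
  [   0.65    -0.35    -0.35]
  [   0.00     0.75    -0.40]
  [  -0.35    -0.15     0.85]
Cofactors of I−A, C_ij = (−1)^(i+j)·(minor ij) (rows/columns in the sector order above):
  C_11 = (0.75)(0.85) − (-0.40)(-0.15) = 0.5775
  C_12 = −[(0.00)(0.85) − (-0.40)(-0.35)] = 0.1400
  C_13 = (0.00)(-0.15) − (0.75)(-0.35) = 0.2625
  C_21 = −[(-0.35)(0.85) − (-0.35)(-0.15)] = 0.3500
  C_22 = (0.65)(0.85) − (-0.35)(-0.35) = 0.4300
  C_23 = −[(0.65)(-0.15) − (-0.35)(-0.35)] = 0.2200
  C_31 = (-0.35)(-0.40) − (-0.35)(0.75) = 0.4025
  C_32 = −[(0.65)(-0.40) − (-0.35)(0.00)] = 0.2600
  C_33 = (0.65)(0.75) − (-0.35)(0.00) = 0.4875
det(I−A) = Σ_j (I−A)_1j·C_1j = (0.65)(0.5775) + (-0.35)(0.1400) + (-0.35)(0.2625) = 0.2345
adj(I−A) = Cᵀ =
  [ 0.5775   0.3500   0.4025]
  [ 0.1400   0.4300   0.2600]
  [ 0.2625   0.2200   0.4875]
(I − A)⁻¹ = adj(I−A) / det(I−A) ≈
  [   2.4627     1.4925     1.7164]
  [   0.5970     1.8337     1.1087]
  [   1.1194     0.9382     2.0789]
Δx = (I − A)⁻¹ Δd with Δd having +50 in the Ceramics component and 0 elsewhere.
So Δx_2 = L_22 · (+50), where L_22 = adj(I−A)_22 / det(I−A) = 0.4300 / 0.2345.
Δx_2 = 0.4300 × (+50) / 0.2345 = 21.50 / 0.2345 ≈ 91.68.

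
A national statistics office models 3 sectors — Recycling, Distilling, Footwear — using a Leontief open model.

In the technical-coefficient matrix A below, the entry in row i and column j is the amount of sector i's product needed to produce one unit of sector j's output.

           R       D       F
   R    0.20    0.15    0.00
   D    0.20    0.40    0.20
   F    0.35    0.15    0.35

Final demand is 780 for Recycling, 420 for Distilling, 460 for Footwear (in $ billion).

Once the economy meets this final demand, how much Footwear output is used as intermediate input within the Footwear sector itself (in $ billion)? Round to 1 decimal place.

z_FF = 633.1

I − A =
  [   0.80    -0.15     0.00]
  [  -0.20     0.60    -0.20]
  [  -0.35    -0.15     0.65]
Cofactors of I−A, C_ij = (−1)^(i+j)·(minor ij) (rows/columns in the sector order above):
  C_11 = (0.60)(0.65) − (-0.20)(-0.15) = 0.3600
  C_12 = −[(-0.20)(0.65) − (-0.20)(-0.35)] = 0.2000
  C_13 = (-0.20)(-0.15) − (0.60)(-0.35) = 0.2400
  C_21 = −[(-0.15)(0.65) − (0.00)(-0.15)] = 0.0975
  C_22 = (0.80)(0.65) − (0.00)(-0.35) = 0.5200
  C_23 = −[(0.80)(-0.15) − (-0.15)(-0.35)] = 0.1725
  C_31 = (-0.15)(-0.20) − (0.00)(0.60) = 0.0300
  C_32 = −[(0.80)(-0.20) − (0.00)(-0.20)] = 0.1600
  C_33 = (0.80)(0.60) − (-0.15)(-0.20) = 0.4500
det(I−A) = Σ_j (I−A)_1j·C_1j = (0.80)(0.3600) + (-0.15)(0.2000) + (0.00)(0.2400) = 0.2580
adj(I−A) = Cᵀ =
  [ 0.3600   0.0975   0.0300]
  [ 0.2000   0.5200   0.1600]
  [ 0.2400   0.1725   0.4500]
(I − A)⁻¹ = adj(I−A) / det(I−A) ≈
  [   1.3953     0.3779     0.1163]
  [   0.7752     2.0155     0.6202]
  [   0.9302     0.6686     1.7442]
First solve x = (I − A)⁻¹ d = adj(I−A)·d / det(I−A); in particular x_F = (0.2400·780 + 0.1725·420 + 0.4500·460) / 0.2580 = 466.65 / 0.2580 ≈ 1808.721.
Intermediate flow from F to F: z_FF = a_FF · x_F = 0.35 × 466.65 / 0.2580 = 163.3275 / 0.2580 ≈ 633.1.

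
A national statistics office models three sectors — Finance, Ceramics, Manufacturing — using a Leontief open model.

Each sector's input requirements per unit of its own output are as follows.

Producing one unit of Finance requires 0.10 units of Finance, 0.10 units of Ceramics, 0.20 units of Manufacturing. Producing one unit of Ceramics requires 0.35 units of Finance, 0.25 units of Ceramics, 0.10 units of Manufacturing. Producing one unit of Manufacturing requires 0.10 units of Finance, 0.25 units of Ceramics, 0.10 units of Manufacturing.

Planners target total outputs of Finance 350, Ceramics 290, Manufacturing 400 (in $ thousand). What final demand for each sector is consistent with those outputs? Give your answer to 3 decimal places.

I − A =
  [   0.90    -0.35    -0.10]
  [  -0.10     0.75    -0.25]
  [  -0.20    -0.10     0.90]
d = (I − A) x:
  d_1 = (+0.90)·350 + (-0.35)·290 + (-0.10)·400 = 173.500
  d_2 = (-0.10)·350 + (+0.75)·290 + (-0.25)·400 = 82.500
  d_3 = (-0.20)·350 + (-0.10)·290 + (+0.90)·400 = 261.000

d_1 = 173.500, d_2 = 82.500, d_3 = 261.000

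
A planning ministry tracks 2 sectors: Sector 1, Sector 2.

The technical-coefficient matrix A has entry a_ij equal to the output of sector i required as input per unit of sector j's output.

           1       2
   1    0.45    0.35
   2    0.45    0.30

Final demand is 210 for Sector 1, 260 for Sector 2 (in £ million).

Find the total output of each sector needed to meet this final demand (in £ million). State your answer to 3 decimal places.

I − A =
  [   0.55    -0.35]
  [  -0.45     0.70]
det(I−A) = (0.55)(0.70) − (-0.35)(-0.45) = 0.2275
adj(I−A) = [[0.70, 0.35], [0.45, 0.55]]
(I − A)⁻¹ = adj(I−A) / det(I−A) ≈
  [   3.0769     1.5385]
  [   1.9780     2.4176]
x = (I − A)⁻¹ d = adj(I−A)·d / det(I−A), with det(I−A) = 0.2275:
  x_1 = (0.70·210 + 0.35·260) / 0.2275 = 238.00 / 0.2275 ≈ 1046.154
  x_2 = (0.45·210 + 0.55·260) / 0.2275 = 237.50 / 0.2275 ≈ 1043.956

x_1 = 1046.154, x_2 = 1043.956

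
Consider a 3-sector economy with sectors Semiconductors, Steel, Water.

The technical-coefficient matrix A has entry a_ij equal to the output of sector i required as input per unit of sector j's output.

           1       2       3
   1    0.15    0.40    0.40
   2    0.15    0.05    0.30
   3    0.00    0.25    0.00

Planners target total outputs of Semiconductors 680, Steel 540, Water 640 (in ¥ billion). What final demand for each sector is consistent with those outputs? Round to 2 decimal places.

I − A =
  [   0.85    -0.40    -0.40]
  [  -0.15     0.95    -0.30]
  [   0.00    -0.25     1.00]
d = (I − A) x:
  d_1 = (+0.85)·680 + (-0.40)·540 + (-0.40)·640 = 106.00
  d_2 = (-0.15)·680 + (+0.95)·540 + (-0.30)·640 = 219.00
  d_3 = (+0.00)·680 + (-0.25)·540 + (+1.00)·640 = 505.00

d_1 = 106.00, d_2 = 219.00, d_3 = 505.00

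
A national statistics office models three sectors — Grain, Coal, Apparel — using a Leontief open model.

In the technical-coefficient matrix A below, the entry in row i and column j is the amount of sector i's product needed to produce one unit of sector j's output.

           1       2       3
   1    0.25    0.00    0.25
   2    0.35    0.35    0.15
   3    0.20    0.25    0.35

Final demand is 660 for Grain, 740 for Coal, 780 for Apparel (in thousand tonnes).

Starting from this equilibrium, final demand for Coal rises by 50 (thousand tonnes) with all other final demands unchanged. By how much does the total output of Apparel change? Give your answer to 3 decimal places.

Δx_3 = 40.000

I − A =
  [   0.75     0.00    -0.25]
  [  -0.35     0.65    -0.15]
  [  -0.20    -0.25     0.65]
Cofactors of I−A, C_ij = (−1)^(i+j)·(minor ij) (rows/columns in the sector order above):
  C_11 = (0.65)(0.65) − (-0.15)(-0.25) = 0.3850
  C_12 = −[(-0.35)(0.65) − (-0.15)(-0.20)] = 0.2575
  C_13 = (-0.35)(-0.25) − (0.65)(-0.20) = 0.2175
  C_21 = −[(0.00)(0.65) − (-0.25)(-0.25)] = 0.0625
  C_22 = (0.75)(0.65) − (-0.25)(-0.20) = 0.4375
  C_23 = −[(0.75)(-0.25) − (0.00)(-0.20)] = 0.1875
  C_31 = (0.00)(-0.15) − (-0.25)(0.65) = 0.1625
  C_32 = −[(0.75)(-0.15) − (-0.25)(-0.35)] = 0.2000
  C_33 = (0.75)(0.65) − (0.00)(-0.35) = 0.4875
det(I−A) = Σ_j (I−A)_1j·C_1j = (0.75)(0.3850) + (0.00)(0.2575) + (-0.25)(0.2175) = 0.234375
adj(I−A) = Cᵀ =
  [ 0.3850   0.0625   0.1625]
  [ 0.2575   0.4375   0.2000]
  [ 0.2175   0.1875   0.4875]
(I − A)⁻¹ = adj(I−A) / det(I−A) ≈
  [   1.6427     0.2667     0.6933]
  [   1.0987     1.8667     0.8533]
  [   0.9280     0.8000     2.0800]
Δx = (I − A)⁻¹ Δd with Δd having +50 in the Coal component and 0 elsewhere.
So Δx_3 = L_32 · (+50), where L_32 = adj(I−A)_32 / det(I−A) = 0.1875 / 0.234375.
Δx_3 = 0.1875 × (+50) / 0.234375 = 9.375 / 0.234375 = 40.000.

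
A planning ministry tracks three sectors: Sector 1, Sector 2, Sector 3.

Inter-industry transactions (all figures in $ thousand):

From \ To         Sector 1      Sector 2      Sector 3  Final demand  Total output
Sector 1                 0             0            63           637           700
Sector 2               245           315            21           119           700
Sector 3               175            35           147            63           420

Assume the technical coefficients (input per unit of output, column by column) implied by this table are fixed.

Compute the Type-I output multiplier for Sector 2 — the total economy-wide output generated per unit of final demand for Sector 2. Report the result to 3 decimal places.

Technical coefficients a_ij = z_ij / X_j:
  a_11 = 0/700 = 0.00, a_21 = 245/700 = 0.35, a_31 = 175/700 = 0.25
  a_12 = 0/700 = 0.00, a_22 = 315/700 = 0.45, a_32 = 35/700 = 0.05
  a_13 = 63/420 = 0.15, a_23 = 21/420 = 0.05, a_33 = 147/420 = 0.35
I − A =
  [   1.00     0.00    -0.15]
  [  -0.35     0.55    -0.05]
  [  -0.25    -0.05     0.65]
Cofactors of I−A, C_ij = (−1)^(i+j)·(minor ij) (rows/columns in the sector order above):
  C_11 = (0.55)(0.65) − (-0.05)(-0.05) = 0.3550
  C_12 = −[(-0.35)(0.65) − (-0.05)(-0.25)] = 0.2400
  C_13 = (-0.35)(-0.05) − (0.55)(-0.25) = 0.1550
  C_21 = −[(0.00)(0.65) − (-0.15)(-0.05)] = 0.0075
  C_22 = (1.00)(0.65) − (-0.15)(-0.25) = 0.6125
  C_23 = −[(1.00)(-0.05) − (0.00)(-0.25)] = 0.0500
  C_31 = (0.00)(-0.05) − (-0.15)(0.55) = 0.0825
  C_32 = −[(1.00)(-0.05) − (-0.15)(-0.35)] = 0.1025
  C_33 = (1.00)(0.55) − (0.00)(-0.35) = 0.5500
det(I−A) = Σ_j (I−A)_1j·C_1j = (1.00)(0.3550) + (0.00)(0.2400) + (-0.15)(0.1550) = 0.33175
adj(I−A) = Cᵀ =
  [ 0.3550   0.0075   0.0825]
  [ 0.2400   0.6125   0.1025]
  [ 0.1550   0.0500   0.5500]
(I − A)⁻¹ = adj(I−A) / det(I−A) ≈
  [   1.0701     0.0226     0.2487]
  [   0.7234     1.8463     0.3090]
  [   0.4672     0.1507     1.6579]
The output multiplier for sector j is the column-j sum of the Leontief inverse (I − A)⁻¹ = adj(I−A) / det(I−A).
Column 2 of adj(I−A): (0.0075, 0.6125, 0.0500); det(I−A) = 0.33175.
m_2 = (0.0075 + 0.6125 + 0.0500) / 0.33175 = 0.67 / 0.33175 ≈ 2.020.

m_2 = 2.020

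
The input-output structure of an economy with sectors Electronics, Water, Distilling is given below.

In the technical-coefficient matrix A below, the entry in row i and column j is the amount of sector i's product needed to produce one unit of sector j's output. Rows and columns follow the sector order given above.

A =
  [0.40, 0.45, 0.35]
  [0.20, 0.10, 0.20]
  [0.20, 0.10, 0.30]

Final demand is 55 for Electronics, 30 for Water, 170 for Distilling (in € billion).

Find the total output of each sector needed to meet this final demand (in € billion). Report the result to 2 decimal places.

x_1 = 525.12, x_2 = 245.12, x_3 = 427.91

I − A =
  [   0.60    -0.45    -0.35]
  [  -0.20     0.90    -0.20]
  [  -0.20    -0.10     0.70]
Cofactors of I−A, C_ij = (−1)^(i+j)·(minor ij) (rows/columns in the sector order above):
  C_11 = (0.90)(0.70) − (-0.20)(-0.10) = 0.6100
  C_12 = −[(-0.20)(0.70) − (-0.20)(-0.20)] = 0.1800
  C_13 = (-0.20)(-0.10) − (0.90)(-0.20) = 0.2000
  C_21 = −[(-0.45)(0.70) − (-0.35)(-0.10)] = 0.3500
  C_22 = (0.60)(0.70) − (-0.35)(-0.20) = 0.3500
  C_23 = −[(0.60)(-0.10) − (-0.45)(-0.20)] = 0.1500
  C_31 = (-0.45)(-0.20) − (-0.35)(0.90) = 0.4050
  C_32 = −[(0.60)(-0.20) − (-0.35)(-0.20)] = 0.1900
  C_33 = (0.60)(0.90) − (-0.45)(-0.20) = 0.4500
det(I−A) = Σ_j (I−A)_1j·C_1j = (0.60)(0.6100) + (-0.45)(0.1800) + (-0.35)(0.2000) = 0.2150
adj(I−A) = Cᵀ =
  [ 0.6100   0.3500   0.4050]
  [ 0.1800   0.3500   0.1900]
  [ 0.2000   0.1500   0.4500]
(I − A)⁻¹ = adj(I−A) / det(I−A) ≈
  [   2.8372     1.6279     1.8837]
  [   0.8372     1.6279     0.8837]
  [   0.9302     0.6977     2.0930]
x = (I − A)⁻¹ d = adj(I−A)·d / det(I−A), with det(I−A) = 0.2150:
  x_1 = (0.6100·55 + 0.3500·30 + 0.4050·170) / 0.2150 = 112.90 / 0.2150 ≈ 525.12
  x_2 = (0.1800·55 + 0.3500·30 + 0.1900·170) / 0.2150 = 52.70 / 0.2150 ≈ 245.12
  x_3 = (0.2000·55 + 0.1500·30 + 0.4500·170) / 0.2150 = 92.00 / 0.2150 ≈ 427.91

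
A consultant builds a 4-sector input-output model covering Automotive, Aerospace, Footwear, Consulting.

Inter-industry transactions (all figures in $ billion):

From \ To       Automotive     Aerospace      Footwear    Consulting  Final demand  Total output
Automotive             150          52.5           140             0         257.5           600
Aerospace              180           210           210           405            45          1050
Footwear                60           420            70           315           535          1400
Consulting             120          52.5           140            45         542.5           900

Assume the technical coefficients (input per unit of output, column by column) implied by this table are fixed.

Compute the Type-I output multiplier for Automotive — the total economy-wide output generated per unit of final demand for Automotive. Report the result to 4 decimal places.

m_1 = 3.5840

Technical coefficients a_ij = z_ij / X_j:
  a_11 = 150/600 = 0.25, a_21 = 180/600 = 0.30, a_31 = 60/600 = 0.10, a_41 = 120/600 = 0.20
  a_12 = 52.5/1050 = 0.05, a_22 = 210/1050 = 0.20, a_32 = 420/1050 = 0.40, a_42 = 52.5/1050 = 0.05
  a_13 = 140/1400 = 0.10, a_23 = 210/1400 = 0.15, a_33 = 70/1400 = 0.05, a_43 = 140/1400 = 0.10
  a_14 = 0/900 = 0.00, a_24 = 405/900 = 0.45, a_34 = 315/900 = 0.35, a_44 = 45/900 = 0.05
I − A =
  [   0.75    -0.05    -0.10     0.00]
  [  -0.30     0.80    -0.15    -0.45]
  [  -0.10    -0.40     0.95    -0.35]
  [  -0.20    -0.05    -0.10     0.95]
Compute the cofactors C_ij = (−1)^(i+j)·(3×3 minor ij) of I−A; the adjugate is their transpose:
adj(I−A) = Cᵀ =
  [ 0.595000   0.083125   0.083125   0.070000]
  [ 0.375000   0.634125   0.178125   0.366000]
  [ 0.285000   0.306375   0.534375   0.342000]
  [ 0.175000   0.083125   0.083125   0.490000]
det(I−A) = Σ_j (I−A)_1j·C_1j = (0.75)(0.595000) + (-0.05)(0.375000) + (-0.10)(0.285000) + (0.00)(0.175000) = 0.3990
(I − A)⁻¹ = adj(I−A) / det(I−A) ≈
  [   1.49123     0.20833     0.20833     0.17544]
  [   0.93985     1.58929     0.44643     0.91729]
  [   0.71429     0.76786     1.33929     0.85714]
  [   0.43860     0.20833     0.20833     1.22807]
The output multiplier for sector j is the column-j sum of the Leontief inverse (I − A)⁻¹ = adj(I−A) / det(I−A).
Column 1 of adj(I−A): (0.595000, 0.375000, 0.285000, 0.175000); det(I−A) = 0.3990.
m_1 = (0.595000 + 0.375000 + 0.285000 + 0.175000) / 0.3990 = 1.43 / 0.3990 ≈ 3.5840.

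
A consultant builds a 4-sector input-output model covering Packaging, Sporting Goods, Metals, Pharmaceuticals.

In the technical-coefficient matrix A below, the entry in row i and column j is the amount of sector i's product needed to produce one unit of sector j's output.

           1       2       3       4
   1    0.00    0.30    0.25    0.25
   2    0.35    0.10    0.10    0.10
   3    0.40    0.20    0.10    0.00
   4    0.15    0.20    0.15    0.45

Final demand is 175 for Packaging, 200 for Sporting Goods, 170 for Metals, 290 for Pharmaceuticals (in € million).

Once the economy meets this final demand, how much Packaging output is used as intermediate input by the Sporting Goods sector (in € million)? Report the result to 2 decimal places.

z_12 = 246.48

I − A =
  [   1.00    -0.30    -0.25    -0.25]
  [  -0.35     0.90    -0.10    -0.10]
  [  -0.40    -0.20     0.90     0.00]
  [  -0.15    -0.20    -0.15     0.55]
Compute the cofactors C_ij = (−1)^(i+j)·(3×3 minor ij) of I−A; the adjugate is their transpose:
adj(I−A) = Cᵀ =
  [ 0.41350   0.22850   0.17850   0.22950]
  [ 0.21475   0.39125   0.13125   0.16875]
  [ 0.23150   0.18850   0.36150   0.13950]
  [ 0.25400   0.25600   0.19500   0.57600]
det(I−A) = Σ_j (I−A)_1j·C_1j = (1.00)(0.41350) + (-0.30)(0.21475) + (-0.25)(0.23150) + (-0.25)(0.25400) = 0.2277
(I − A)⁻¹ = adj(I−A) / det(I−A) ≈
  [   1.8160     1.0035     0.7839     1.0079]
  [   0.9431     1.7183     0.5764     0.7411]
  [   1.0167     0.8278     1.5876     0.6126]
  [   1.1155     1.1243     0.8564     2.5296]
First solve x = (I − A)⁻¹ d = adj(I−A)·d / det(I−A); in particular x_2 = (0.21475·175 + 0.39125·200 + 0.13125·170 + 0.16875·290) / 0.2277 = 187.08125 / 0.2277 ≈ 821.6129.
Intermediate flow from 1 to 2: z_12 = a_12 · x_2 = 0.30 × 187.08125 / 0.2277 = 56.124375 / 0.2277 ≈ 246.48.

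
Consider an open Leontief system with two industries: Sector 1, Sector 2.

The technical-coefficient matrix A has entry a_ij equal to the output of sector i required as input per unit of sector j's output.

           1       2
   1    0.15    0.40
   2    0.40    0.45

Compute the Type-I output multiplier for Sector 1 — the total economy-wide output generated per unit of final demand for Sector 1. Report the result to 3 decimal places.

I − A =
  [   0.85    -0.40]
  [  -0.40     0.55]
det(I−A) = (0.85)(0.55) − (-0.40)(-0.40) = 0.3075
adj(I−A) = [[0.55, 0.40], [0.40, 0.85]]
(I − A)⁻¹ = adj(I−A) / det(I−A) ≈
  [   1.7886     1.3008]
  [   1.3008     2.7642]
The output multiplier for sector j is the column-j sum of the Leontief inverse (I − A)⁻¹ = adj(I−A) / det(I−A).
Column 1 of adj(I−A): (0.55, 0.40); det(I−A) = 0.3075.
m_1 = (0.55 + 0.40) / 0.3075 = 0.95 / 0.3075 ≈ 3.089.

m_1 = 3.089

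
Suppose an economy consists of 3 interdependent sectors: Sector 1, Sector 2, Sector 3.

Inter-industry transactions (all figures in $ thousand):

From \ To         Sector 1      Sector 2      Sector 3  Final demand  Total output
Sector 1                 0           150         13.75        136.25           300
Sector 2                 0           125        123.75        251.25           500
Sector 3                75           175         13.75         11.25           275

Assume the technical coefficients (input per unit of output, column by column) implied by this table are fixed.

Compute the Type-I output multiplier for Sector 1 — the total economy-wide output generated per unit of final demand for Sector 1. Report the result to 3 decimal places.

Technical coefficients a_ij = z_ij / X_j:
  a_11 = 0/300 = 0.00, a_21 = 0/300 = 0.00, a_31 = 75/300 = 0.25
  a_12 = 150/500 = 0.30, a_22 = 125/500 = 0.25, a_32 = 175/500 = 0.35
  a_13 = 13.75/275 = 0.05, a_23 = 123.75/275 = 0.45, a_33 = 13.75/275 = 0.05
I − A =
  [   1.00    -0.30    -0.05]
  [   0.00     0.75    -0.45]
  [  -0.25    -0.35     0.95]
Cofactors of I−A, C_ij = (−1)^(i+j)·(minor ij) (rows/columns in the sector order above):
  C_11 = (0.75)(0.95) − (-0.45)(-0.35) = 0.5550
  C_12 = −[(0.00)(0.95) − (-0.45)(-0.25)] = 0.1125
  C_13 = (0.00)(-0.35) − (0.75)(-0.25) = 0.1875
  C_21 = −[(-0.30)(0.95) − (-0.05)(-0.35)] = 0.3025
  C_22 = (1.00)(0.95) − (-0.05)(-0.25) = 0.9375
  C_23 = −[(1.00)(-0.35) − (-0.30)(-0.25)] = 0.4250
  C_31 = (-0.30)(-0.45) − (-0.05)(0.75) = 0.1725
  C_32 = −[(1.00)(-0.45) − (-0.05)(0.00)] = 0.4500
  C_33 = (1.00)(0.75) − (-0.30)(0.00) = 0.7500
det(I−A) = Σ_j (I−A)_1j·C_1j = (1.00)(0.5550) + (-0.30)(0.1125) + (-0.05)(0.1875) = 0.511875
adj(I−A) = Cᵀ =
  [ 0.5550   0.3025   0.1725]
  [ 0.1125   0.9375   0.4500]
  [ 0.1875   0.4250   0.7500]
(I − A)⁻¹ = adj(I−A) / det(I−A) ≈
  [   1.0842     0.5910     0.3370]
  [   0.2198     1.8315     0.8791]
  [   0.3663     0.8303     1.4652]
The output multiplier for sector j is the column-j sum of the Leontief inverse (I − A)⁻¹ = adj(I−A) / det(I−A).
Column 1 of adj(I−A): (0.5550, 0.1125, 0.1875); det(I−A) = 0.511875.
m_1 = (0.5550 + 0.1125 + 0.1875) / 0.511875 = 0.855 / 0.511875 ≈ 1.670.

m_1 = 1.670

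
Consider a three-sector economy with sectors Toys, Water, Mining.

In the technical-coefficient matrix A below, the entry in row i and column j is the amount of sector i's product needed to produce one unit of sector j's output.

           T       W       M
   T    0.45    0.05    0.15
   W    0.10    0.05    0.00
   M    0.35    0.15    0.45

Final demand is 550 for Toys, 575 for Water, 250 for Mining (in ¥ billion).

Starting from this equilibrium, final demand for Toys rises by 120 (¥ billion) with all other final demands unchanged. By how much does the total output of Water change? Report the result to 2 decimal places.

I − A =
  [   0.55    -0.05    -0.15]
  [  -0.10     0.95     0.00]
  [  -0.35    -0.15     0.55]
Cofactors of I−A, C_ij = (−1)^(i+j)·(minor ij) (rows/columns in the sector order above):
  C_11 = (0.95)(0.55) − (0.00)(-0.15) = 0.5225
  C_12 = −[(-0.10)(0.55) − (0.00)(-0.35)] = 0.0550
  C_13 = (-0.10)(-0.15) − (0.95)(-0.35) = 0.3475
  C_21 = −[(-0.05)(0.55) − (-0.15)(-0.15)] = 0.0500
  C_22 = (0.55)(0.55) − (-0.15)(-0.35) = 0.2500
  C_23 = −[(0.55)(-0.15) − (-0.05)(-0.35)] = 0.1000
  C_31 = (-0.05)(0.00) − (-0.15)(0.95) = 0.1425
  C_32 = −[(0.55)(0.00) − (-0.15)(-0.10)] = 0.0150
  C_33 = (0.55)(0.95) − (-0.05)(-0.10) = 0.5175
det(I−A) = Σ_j (I−A)_1j·C_1j = (0.55)(0.5225) + (-0.05)(0.0550) + (-0.15)(0.3475) = 0.2325
adj(I−A) = Cᵀ =
  [ 0.5225   0.0500   0.1425]
  [ 0.0550   0.2500   0.0150]
  [ 0.3475   0.1000   0.5175]
(I − A)⁻¹ = adj(I−A) / det(I−A) ≈
  [   2.2473     0.2151     0.6129]
  [   0.2366     1.0753     0.0645]
  [   1.4946     0.4301     2.2258]
Δx = (I − A)⁻¹ Δd with Δd having +120 in the Toys component and 0 elsewhere.
So Δx_W = L_WT · (+120), where L_WT = adj(I−A)_WT / det(I−A) = 0.0550 / 0.2325.
Δx_W = 0.0550 × (+120) / 0.2325 = 6.60 / 0.2325 ≈ 28.39.

Δx_W = 28.39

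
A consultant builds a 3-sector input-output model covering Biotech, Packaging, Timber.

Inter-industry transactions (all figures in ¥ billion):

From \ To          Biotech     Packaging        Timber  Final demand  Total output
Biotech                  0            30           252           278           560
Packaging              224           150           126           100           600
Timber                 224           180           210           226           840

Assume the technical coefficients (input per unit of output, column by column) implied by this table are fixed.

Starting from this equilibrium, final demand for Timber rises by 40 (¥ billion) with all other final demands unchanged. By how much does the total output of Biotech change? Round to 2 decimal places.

Technical coefficients a_ij = z_ij / X_j:
  a_11 = 0/560 = 0.00, a_21 = 224/560 = 0.40, a_31 = 224/560 = 0.40
  a_12 = 30/600 = 0.05, a_22 = 150/600 = 0.25, a_32 = 180/600 = 0.30
  a_13 = 252/840 = 0.30, a_23 = 126/840 = 0.15, a_33 = 210/840 = 0.25
I − A =
  [   1.00    -0.05    -0.30]
  [  -0.40     0.75    -0.15]
  [  -0.40    -0.30     0.75]
Cofactors of I−A, C_ij = (−1)^(i+j)·(minor ij) (rows/columns in the sector order above):
  C_11 = (0.75)(0.75) − (-0.15)(-0.30) = 0.5175
  C_12 = −[(-0.40)(0.75) − (-0.15)(-0.40)] = 0.3600
  C_13 = (-0.40)(-0.30) − (0.75)(-0.40) = 0.4200
  C_21 = −[(-0.05)(0.75) − (-0.30)(-0.30)] = 0.1275
  C_22 = (1.00)(0.75) − (-0.30)(-0.40) = 0.6300
  C_23 = −[(1.00)(-0.30) − (-0.05)(-0.40)] = 0.3200
  C_31 = (-0.05)(-0.15) − (-0.30)(0.75) = 0.2325
  C_32 = −[(1.00)(-0.15) − (-0.30)(-0.40)] = 0.2700
  C_33 = (1.00)(0.75) − (-0.05)(-0.40) = 0.7300
det(I−A) = Σ_j (I−A)_1j·C_1j = (1.00)(0.5175) + (-0.05)(0.3600) + (-0.30)(0.4200) = 0.3735
adj(I−A) = Cᵀ =
  [ 0.5175   0.1275   0.2325]
  [ 0.3600   0.6300   0.2700]
  [ 0.4200   0.3200   0.7300]
(I − A)⁻¹ = adj(I−A) / det(I−A) ≈
  [   1.3855     0.3414     0.6225]
  [   0.9639     1.6867     0.7229]
  [   1.1245     0.8568     1.9545]
Δx = (I − A)⁻¹ Δd with Δd having +40 in the Timber component and 0 elsewhere.
So Δx_1 = L_13 · (+40), where L_13 = adj(I−A)_13 / det(I−A) = 0.2325 / 0.3735.
Δx_1 = 0.2325 × (+40) / 0.3735 = 9.30 / 0.3735 ≈ 24.90.

Δx_1 = 24.90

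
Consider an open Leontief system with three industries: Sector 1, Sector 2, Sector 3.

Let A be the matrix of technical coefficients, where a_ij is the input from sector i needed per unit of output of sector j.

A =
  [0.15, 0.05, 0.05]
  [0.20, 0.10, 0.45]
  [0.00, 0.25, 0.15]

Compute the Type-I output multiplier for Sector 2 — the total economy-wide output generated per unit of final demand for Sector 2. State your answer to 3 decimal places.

I − A =
  [   0.85    -0.05    -0.05]
  [  -0.20     0.90    -0.45]
  [   0.00    -0.25     0.85]
Cofactors of I−A, C_ij = (−1)^(i+j)·(minor ij) (rows/columns in the sector order above):
  C_11 = (0.90)(0.85) − (-0.45)(-0.25) = 0.6525
  C_12 = −[(-0.20)(0.85) − (-0.45)(0.00)] = 0.1700
  C_13 = (-0.20)(-0.25) − (0.90)(0.00) = 0.0500
  C_21 = −[(-0.05)(0.85) − (-0.05)(-0.25)] = 0.0550
  C_22 = (0.85)(0.85) − (-0.05)(0.00) = 0.7225
  C_23 = −[(0.85)(-0.25) − (-0.05)(0.00)] = 0.2125
  C_31 = (-0.05)(-0.45) − (-0.05)(0.90) = 0.0675
  C_32 = −[(0.85)(-0.45) − (-0.05)(-0.20)] = 0.3925
  C_33 = (0.85)(0.90) − (-0.05)(-0.20) = 0.7550
det(I−A) = Σ_j (I−A)_1j·C_1j = (0.85)(0.6525) + (-0.05)(0.1700) + (-0.05)(0.0500) = 0.543625
adj(I−A) = Cᵀ =
  [ 0.6525   0.0550   0.0675]
  [ 0.1700   0.7225   0.3925]
  [ 0.0500   0.2125   0.7550]
(I − A)⁻¹ = adj(I−A) / det(I−A) ≈
  [   1.2003     0.1012     0.1242]
  [   0.3127     1.3290     0.7220]
  [   0.0920     0.3909     1.3888]
The output multiplier for sector j is the column-j sum of the Leontief inverse (I − A)⁻¹ = adj(I−A) / det(I−A).
Column 2 of adj(I−A): (0.0550, 0.7225, 0.2125); det(I−A) = 0.543625.
m_2 = (0.0550 + 0.7225 + 0.2125) / 0.543625 = 0.99 / 0.543625 ≈ 1.821.

m_2 = 1.821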